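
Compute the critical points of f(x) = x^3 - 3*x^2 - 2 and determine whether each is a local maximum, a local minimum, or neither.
f'(x) = 3*x*(x - 2)

Solve f'(x) = 0:
  Factor: 3*x^2 - 6*x = 3*x*(x - 2) = 0.
  ⇒ x = 0, 2

f''(x) = 6*x - 6
Second-derivative test at each critical point:
  f''(0) = -6 < 0 → local maximum
  f''(2) = 6 > 0 → local minimum

Critical points: x = 0 (local maximum); x = 2 (local minimum)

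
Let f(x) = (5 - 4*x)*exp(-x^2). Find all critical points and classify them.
f'(x) = 2*(x*(4*x - 5) - 2)*exp(-x^2)

Solve f'(x) = 0:
  f'(x) = (8*x^2 - 10*x - 4)·exp(-x^2) and exp(-x^2) > 0 for every x, so f'(x) = 0 ⇔ 8*x^2 - 10*x - 4 = 0.
  Factor: 8*x^2 - 10*x - 4 = 2*(4*x^2 - 5*x - 2); 4*x^2 - 5*x - 2 = 0 has no rational roots; quadratic formula: x = (5 ± √57)/8.
  ⇒ x = 5/8 - sqrt(57)/8 ≈ -0.3187, 5/8 + sqrt(57)/8 ≈ 1.5687

f''(x) = 2*(2*x^2*(5 - 4*x) + 12*x - 5)*exp(-x^2)
Second-derivative test at each critical point:
  f''(-0.3187) = -13.6411 < 0 → local maximum
  f''(1.5687) = 1.2889 > 0 → local minimum

Critical points: x = 5/8 - sqrt(57)/8 ≈ -0.3187 (local maximum); x = 5/8 + sqrt(57)/8 ≈ 1.5687 (local minimum)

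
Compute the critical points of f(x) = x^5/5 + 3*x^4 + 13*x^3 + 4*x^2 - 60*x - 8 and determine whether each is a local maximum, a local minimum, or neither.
f'(x) = x^4 + 12*x^3 + 39*x^2 + 8*x - 60

Solve f'(x) = 0:
  Factor: x^4 + 12*x^3 + 39*x^2 + 8*x - 60 = (x - 1)*(x + 2)*(x + 5)*(x + 6) = 0.
  ⇒ x = -6, -5, -2, 1

f''(x) = 4*x^3 + 36*x^2 + 78*x + 8
Second-derivative test at each critical point:
  f''(-6) = -28 < 0 → local maximum
  f''(-5) = 18 > 0 → local minimum
  f''(-2) = -36 < 0 → local maximum
  f''(1) = 126 > 0 → local minimum

Critical points: x = -6 (local maximum); x = -5 (local minimum); x = -2 (local maximum); x = 1 (local minimum)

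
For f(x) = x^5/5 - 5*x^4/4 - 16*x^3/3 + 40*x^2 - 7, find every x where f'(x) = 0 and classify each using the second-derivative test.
f'(x) = x*(x^3 - 5*x^2 - 16*x + 80)

Solve f'(x) = 0:
  Factor: x^4 - 5*x^3 - 16*x^2 + 80*x = x*(x - 5)*(x - 4)*(x + 4) = 0.
  ⇒ x = -4, 0, 4, 5

f''(x) = 4*x^3 - 15*x^2 - 32*x + 80
Second-derivative test at each critical point:
  f''(-4) = -288 < 0 → local maximum
  f''(0) = 80 > 0 → local minimum
  f''(4) = -32 < 0 → local maximum
  f''(5) = 45 > 0 → local minimum

Critical points: x = -4 (local maximum); x = 0 (local minimum); x = 4 (local maximum); x = 5 (local minimum)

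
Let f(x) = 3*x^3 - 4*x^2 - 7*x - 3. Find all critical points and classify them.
f'(x) = 9*x^2 - 8*x - 7

Solve f'(x) = 0:
  9*x^2 - 8*x - 7 = 0 has no rational roots; quadratic formula: x = (8 ± √316)/18.
  ⇒ x = 4/9 - sqrt(79)/9 ≈ -0.5431, 4/9 + sqrt(79)/9 ≈ 1.4320

f''(x) = 18*x - 8
Second-derivative test at each critical point:
  f''(-0.5431) = -17.7764 < 0 → local maximum
  f''(1.4320) = 17.7764 > 0 → local minimum

Critical points: x = 4/9 - sqrt(79)/9 ≈ -0.5431 (local maximum); x = 4/9 + sqrt(79)/9 ≈ 1.4320 (local minimum)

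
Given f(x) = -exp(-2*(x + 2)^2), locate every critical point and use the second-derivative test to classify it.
f'(x) = 4*(x + 2)*exp(-2*(x + 2)^2)

Solve f'(x) = 0:
  f'(x) = (4*x + 8)·exp(-2*(x + 2)^2) and exp(-2*(x + 2)^2) > 0 for every x, so f'(x) = 0 ⇔ 4*x + 8 = 0.
  Factor: 4*x + 8 = 4*(x + 2) = 0.
  ⇒ x = -2

f''(x) = 4*(1 - 4*(x + 2)^2)*exp(-2*(x + 2)^2)
Second-derivative test at each critical point:
  f''(-2) = 4 > 0 → local minimum

Critical points: x = -2 (local minimum)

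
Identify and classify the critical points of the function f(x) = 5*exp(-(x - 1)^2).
f'(x) = 10*(1 - x)*exp(-(x - 1)^2)

Solve f'(x) = 0:
  f'(x) = (10 - 10*x)·exp(-(x - 1)^2) and exp(-(x - 1)^2) > 0 for every x, so f'(x) = 0 ⇔ 10 - 10*x = 0.
  Factor: 10 - 10*x = -10*(x - 1) = 0.
  ⇒ x = 1

f''(x) = 10*(2*(x - 1)^2 - 1)*exp(-(x - 1)^2)
Second-derivative test at each critical point:
  f''(1) = -10 < 0 → local maximum

Critical points: x = 1 (local maximum)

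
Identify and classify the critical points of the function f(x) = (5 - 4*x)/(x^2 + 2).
f'(x) = 2*(2*x^2 - 5*x - 4)/(x^4 + 4*x^2 + 4)

Solve f'(x) = 0:
  f'(x) = 2*(2*x^2 - 5*x - 4)/(x^2 + 2)^2; the denominator is positive wherever f is defined, so f'(x) = 0 ⇔ 4*x^2 - 10*x - 8 = 0.
  Factor: 4*x^2 - 10*x - 8 = 2*(2*x^2 - 5*x - 4); 2*x^2 - 5*x - 4 = 0 has no rational roots; quadratic formula: x = (5 ± √57)/4.
  ⇒ x = 5/4 - sqrt(57)/4 ≈ -0.6375, 5/4 + sqrt(57)/4 ≈ 3.1375

f''(x) = 2*(4*x^2*(5 - 4*x) + (12*x - 5)*(x^2 + 2))/(x^2 + 2)^3
Second-derivative test at each critical point:
  f''(-0.6375) = -2.6076 < 0 → local maximum
  f''(3.1375) = 0.1076 > 0 → local minimum

Critical points: x = 5/4 - sqrt(57)/4 ≈ -0.6375 (local maximum); x = 5/4 + sqrt(57)/4 ≈ 3.1375 (local minimum)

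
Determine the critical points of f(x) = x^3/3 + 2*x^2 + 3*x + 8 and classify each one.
f'(x) = x^2 + 4*x + 3

Solve f'(x) = 0:
  Factor: x^2 + 4*x + 3 = (x + 1)*(x + 3) = 0.
  ⇒ x = -3, -1

f''(x) = 2*x + 4
Second-derivative test at each critical point:
  f''(-3) = -2 < 0 → local maximum
  f''(-1) = 2 > 0 → local minimum

Critical points: x = -3 (local maximum); x = -1 (local minimum)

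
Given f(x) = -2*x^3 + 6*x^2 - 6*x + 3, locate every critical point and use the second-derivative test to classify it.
f'(x) = -6*x^2 + 12*x - 6

Solve f'(x) = 0:
  Factor: -6*x^2 + 12*x - 6 = -6*(x - 1)^2 = 0.
  ⇒ x = 1

f''(x) = 12 - 12*x
Second-derivative test at each critical point:
  f''(1) = 0, so the second-derivative test is inconclusive; use the first-derivative test: f'(3/4) = -0.3750, f'(5/4) = -0.3750 — f' is negative on both sides (no sign change) → neither a local maximum nor a local minimum

Critical points: x = 1 (neither)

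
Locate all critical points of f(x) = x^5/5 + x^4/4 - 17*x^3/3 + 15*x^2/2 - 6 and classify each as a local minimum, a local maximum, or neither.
f'(x) = x*(x^3 + x^2 - 17*x + 15)

Solve f'(x) = 0:
  Factor: x^4 + x^3 - 17*x^2 + 15*x = x*(x - 3)*(x - 1)*(x + 5) = 0.
  ⇒ x = -5, 0, 1, 3

f''(x) = 4*x^3 + 3*x^2 - 34*x + 15
Second-derivative test at each critical point:
  f''(-5) = -240 < 0 → local maximum
  f''(0) = 15 > 0 → local minimum
  f''(1) = -12 < 0 → local maximum
  f''(3) = 48 > 0 → local minimum

Critical points: x = -5 (local maximum); x = 0 (local minimum); x = 1 (local maximum); x = 3 (local minimum)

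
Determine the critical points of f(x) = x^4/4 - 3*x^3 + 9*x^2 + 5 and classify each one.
f'(x) = x*(x^2 - 9*x + 18)

Solve f'(x) = 0:
  Factor: x^3 - 9*x^2 + 18*x = x*(x - 6)*(x - 3) = 0.
  ⇒ x = 0, 3, 6

f''(x) = 3*x^2 - 18*x + 18
Second-derivative test at each critical point:
  f''(0) = 18 > 0 → local minimum
  f''(3) = -9 < 0 → local maximum
  f''(6) = 18 > 0 → local minimum

Critical points: x = 0 (local minimum); x = 3 (local maximum); x = 6 (local minimum)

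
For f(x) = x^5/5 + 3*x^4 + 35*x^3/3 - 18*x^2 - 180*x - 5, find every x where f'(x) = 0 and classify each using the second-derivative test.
f'(x) = x^4 + 12*x^3 + 35*x^2 - 36*x - 180

Solve f'(x) = 0:
  Factor: x^4 + 12*x^3 + 35*x^2 - 36*x - 180 = (x - 2)*(x + 3)*(x + 5)*(x + 6) = 0.
  ⇒ x = -6, -5, -3, 2

f''(x) = 4*x^3 + 36*x^2 + 70*x - 36
Second-derivative test at each critical point:
  f''(-6) = -24 < 0 → local maximum
  f''(-5) = 14 > 0 → local minimum
  f''(-3) = -30 < 0 → local maximum
  f''(2) = 280 > 0 → local minimum

Critical points: x = -6 (local maximum); x = -5 (local minimum); x = -3 (local maximum); x = 2 (local minimum)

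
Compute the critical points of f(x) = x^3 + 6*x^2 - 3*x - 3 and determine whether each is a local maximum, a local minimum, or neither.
f'(x) = 3*x^2 + 12*x - 3

Solve f'(x) = 0:
  Factor: 3*x^2 + 12*x - 3 = 3*(x^2 + 4*x - 1); x^2 + 4*x - 1 = 0 has no rational roots; quadratic formula: x = (-4 ± √20)/2.
  ⇒ x = -sqrt(5) - 2 ≈ -4.2361, -2 + sqrt(5) ≈ 0.2361

f''(x) = 6*x + 12
Second-derivative test at each critical point:
  f''(-4.2361) = -13.4164 < 0 → local maximum
  f''(0.2361) = 13.4164 > 0 → local minimum

Critical points: x = -sqrt(5) - 2 ≈ -4.2361 (local maximum); x = -2 + sqrt(5) ≈ 0.2361 (local minimum)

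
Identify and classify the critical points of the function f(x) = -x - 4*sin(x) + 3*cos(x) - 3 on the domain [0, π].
f'(x) = -3*sin(x) - 4*cos(x) - 1

Solve f'(x) = 0 on [0, π]:
  f'(x) = 0 ⇔ -3*sin(x) - 4*cos(x) = 1. Write the left side as R·cos(x + φ) with R = √((-4)² + 3²) = 5, cos φ = -4/5, sin φ = 3/5; then cos(x + φ) = 1/5. Solve for x and keep the solutions lying in [0, π].
  ⇒ x = atan((-3 + 8*sqrt(6))/(-6*sqrt(6) - 4)) + pi ≈ 2.4157

f''(x) = 4*sin(x) - 3*cos(x)
Second-derivative test at each critical point:
  f''(2.4157) = 4.8990 > 0 → local minimum

Critical points: x = atan((-3 + 8*sqrt(6))/(-6*sqrt(6) - 4)) + pi ≈ 2.4157 (local minimum)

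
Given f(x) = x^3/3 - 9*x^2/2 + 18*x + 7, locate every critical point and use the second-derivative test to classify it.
f'(x) = x^2 - 9*x + 18

Solve f'(x) = 0:
  Factor: x^2 - 9*x + 18 = (x - 6)*(x - 3) = 0.
  ⇒ x = 3, 6

f''(x) = 2*x - 9
Second-derivative test at each critical point:
  f''(3) = -3 < 0 → local maximum
  f''(6) = 3 > 0 → local minimum

Critical points: x = 3 (local maximum); x = 6 (local minimum)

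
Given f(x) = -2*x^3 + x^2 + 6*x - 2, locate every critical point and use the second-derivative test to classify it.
f'(x) = -6*x^2 + 2*x + 6

Solve f'(x) = 0:
  Factor: -6*x^2 + 2*x + 6 = -2*(3*x^2 - x - 3); 3*x^2 - x - 3 = 0 has no rational roots; quadratic formula: x = (1 ± √37)/6.
  ⇒ x = 1/6 - sqrt(37)/6 ≈ -0.8471, 1/6 + sqrt(37)/6 ≈ 1.1805

f''(x) = 2 - 12*x
Second-derivative test at each critical point:
  f''(-0.8471) = 12.1655 > 0 → local minimum
  f''(1.1805) = -12.1655 < 0 → local maximum

Critical points: x = 1/6 - sqrt(37)/6 ≈ -0.8471 (local minimum); x = 1/6 + sqrt(37)/6 ≈ 1.1805 (local maximum)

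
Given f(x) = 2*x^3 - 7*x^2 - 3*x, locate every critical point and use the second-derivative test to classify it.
f'(x) = 6*x^2 - 14*x - 3

Solve f'(x) = 0:
  6*x^2 - 14*x - 3 = 0 has no rational roots; quadratic formula: x = (14 ± √268)/12.
  ⇒ x = 7/6 - sqrt(67)/6 ≈ -0.1976, 7/6 + sqrt(67)/6 ≈ 2.5309

f''(x) = 12*x - 14
Second-derivative test at each critical point:
  f''(-0.1976) = -16.3707 < 0 → local maximum
  f''(2.5309) = 16.3707 > 0 → local minimum

Critical points: x = 7/6 - sqrt(67)/6 ≈ -0.1976 (local maximum); x = 7/6 + sqrt(67)/6 ≈ 2.5309 (local minimum)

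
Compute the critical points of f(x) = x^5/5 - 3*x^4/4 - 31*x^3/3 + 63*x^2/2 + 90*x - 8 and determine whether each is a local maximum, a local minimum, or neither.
f'(x) = x^4 - 3*x^3 - 31*x^2 + 63*x + 90

Solve f'(x) = 0:
  Factor: x^4 - 3*x^3 - 31*x^2 + 63*x + 90 = (x - 6)*(x - 3)*(x + 1)*(x + 5) = 0.
  ⇒ x = -5, -1, 3, 6

f''(x) = 4*x^3 - 9*x^2 - 62*x + 63
Second-derivative test at each critical point:
  f''(-5) = -352 < 0 → local maximum
  f''(-1) = 112 > 0 → local minimum
  f''(3) = -96 < 0 → local maximum
  f''(6) = 231 > 0 → local minimum

Critical points: x = -5 (local maximum); x = -1 (local minimum); x = 3 (local maximum); x = 6 (local minimum)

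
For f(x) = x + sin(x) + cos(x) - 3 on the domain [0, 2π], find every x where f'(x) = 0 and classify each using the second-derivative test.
f'(x) = -sin(x) + cos(x) + 1

Solve f'(x) = 0 on [0, 2π]:
  f'(x) = 0 ⇔ -sin(x) + cos(x) = -1. Write the left side as R·cos(x + φ) with R = √(1² + 1²) = sqrt(2), cos φ = sqrt(2)/2, sin φ = sqrt(2)/2; then cos(x + φ) = -sqrt(2)/2. Solve for x and keep the solutions lying in [0, 2π].
  ⇒ x = pi/2 ≈ 1.5708, pi ≈ 3.1416

f''(x) = -sin(x) - cos(x)
Second-derivative test at each critical point:
  f''(1.5708) = -1 < 0 → local maximum
  f''(3.1416) = 1 > 0 → local minimum

Critical points: x = pi/2 ≈ 1.5708 (local maximum); x = pi ≈ 3.1416 (local minimum)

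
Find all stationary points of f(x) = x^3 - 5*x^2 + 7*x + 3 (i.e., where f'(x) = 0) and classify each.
f'(x) = 3*x^2 - 10*x + 7

Solve f'(x) = 0:
  Factor: 3*x^2 - 10*x + 7 = (x - 1)*(3*x - 7) = 0.
  ⇒ x = 1, 7/3

f''(x) = 6*x - 10
Second-derivative test at each critical point:
  f''(1) = -4 < 0 → local maximum
  f''(7/3) = 4 > 0 → local minimum

Critical points: x = 1 (local maximum); x = 7/3 (local minimum)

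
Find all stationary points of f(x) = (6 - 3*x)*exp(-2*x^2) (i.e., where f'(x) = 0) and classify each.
f'(x) = 3*(4*x*(x - 2) - 1)*exp(-2*x^2)

Solve f'(x) = 0:
  f'(x) = (12*x^2 - 24*x - 3)·exp(-2*x^2) and exp(-2*x^2) > 0 for every x, so f'(x) = 0 ⇔ 12*x^2 - 24*x - 3 = 0.
  Factor: 12*x^2 - 24*x - 3 = 3*(4*x^2 - 8*x - 1); 4*x^2 - 8*x - 1 = 0 has no rational roots; quadratic formula: x = (8 ± √80)/8.
  ⇒ x = 1 - sqrt(5)/2 ≈ -0.1180, 1 + sqrt(5)/2 ≈ 2.1180

f''(x) = 12*(4*x^2*(2 - x) + 3*x - 2)*exp(-2*x^2)
Second-derivative test at each critical point:
  f''(-0.1180) = -26.0955 < 0 → local maximum
  f''(2.1180) = 0.0034 > 0 → local minimum

Critical points: x = 1 - sqrt(5)/2 ≈ -0.1180 (local maximum); x = 1 + sqrt(5)/2 ≈ 2.1180 (local minimum)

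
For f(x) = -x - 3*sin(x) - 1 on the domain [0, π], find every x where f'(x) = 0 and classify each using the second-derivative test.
f'(x) = -3*cos(x) - 1

Solve f'(x) = 0 on [0, π]:
  f'(x) = 0 ⇔ cos(x) = -1/3, i.e. x = ±arccos(-1/3) + 2nπ; keep the solutions lying in [0, π].
  ⇒ x = acos(-1/3) ≈ 1.9106

f''(x) = 3*sin(x)
Second-derivative test at each critical point:
  f''(1.9106) = 2.8284 > 0 → local minimum

Critical points: x = acos(-1/3) ≈ 1.9106 (local minimum)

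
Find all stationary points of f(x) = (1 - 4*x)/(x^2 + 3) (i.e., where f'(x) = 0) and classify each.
f'(x) = 2*(2*x^2 - x - 6)/(x^4 + 6*x^2 + 9)

Solve f'(x) = 0:
  f'(x) = 2*(x - 2)*(2*x + 3)/(x^2 + 3)^2; the denominator is positive wherever f is defined, so f'(x) = 0 ⇔ 4*x^2 - 2*x - 12 = 0.
  Factor: 4*x^2 - 2*x - 12 = 2*(x - 2)*(2*x + 3) = 0.
  ⇒ x = -3/2, 2

f''(x) = 2*(4*x^2*(1 - 4*x) + (12*x - 1)*(x^2 + 3))/(x^2 + 3)^3
Second-derivative test at each critical point:
  f''(-3/2) = -32/63 < 0 → local maximum
  f''(2) = 2/7 > 0 → local minimum

Critical points: x = -3/2 (local maximum); x = 2 (local minimum)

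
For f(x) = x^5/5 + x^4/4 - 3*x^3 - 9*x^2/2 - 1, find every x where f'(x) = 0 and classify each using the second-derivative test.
f'(x) = x*(x^3 + x^2 - 9*x - 9)

Solve f'(x) = 0:
  Factor: x^4 + x^3 - 9*x^2 - 9*x = x*(x - 3)*(x + 1)*(x + 3) = 0.
  ⇒ x = -3, -1, 0, 3

f''(x) = 4*x^3 + 3*x^2 - 18*x - 9
Second-derivative test at each critical point:
  f''(-3) = -36 < 0 → local maximum
  f''(-1) = 8 > 0 → local minimum
  f''(0) = -9 < 0 → local maximum
  f''(3) = 72 > 0 → local minimum

Critical points: x = -3 (local maximum); x = -1 (local minimum); x = 0 (local maximum); x = 3 (local minimum)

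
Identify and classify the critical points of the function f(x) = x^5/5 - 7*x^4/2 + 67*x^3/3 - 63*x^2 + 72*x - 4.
f'(x) = x^4 - 14*x^3 + 67*x^2 - 126*x + 72

Solve f'(x) = 0:
  Factor: x^4 - 14*x^3 + 67*x^2 - 126*x + 72 = (x - 6)*(x - 4)*(x - 3)*(x - 1) = 0.
  ⇒ x = 1, 3, 4, 6

f''(x) = 4*x^3 - 42*x^2 + 134*x - 126
Second-derivative test at each critical point:
  f''(1) = -30 < 0 → local maximum
  f''(3) = 6 > 0 → local minimum
  f''(4) = -6 < 0 → local maximum
  f''(6) = 30 > 0 → local minimum

Critical points: x = 1 (local maximum); x = 3 (local minimum); x = 4 (local maximum); x = 6 (local minimum)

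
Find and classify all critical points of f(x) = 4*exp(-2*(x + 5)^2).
f'(x) = 16*(-x - 5)*exp(-2*(x + 5)^2)

Solve f'(x) = 0:
  f'(x) = (-16*x - 80)·exp(-2*(x + 5)^2) and exp(-2*(x + 5)^2) > 0 for every x, so f'(x) = 0 ⇔ -16*x - 80 = 0.
  Factor: -16*x - 80 = -16*(x + 5) = 0.
  ⇒ x = -5

f''(x) = 16*(4*(x + 5)^2 - 1)*exp(-2*(x + 5)^2)
Second-derivative test at each critical point:
  f''(-5) = -16 < 0 → local maximum

Critical points: x = -5 (local maximum)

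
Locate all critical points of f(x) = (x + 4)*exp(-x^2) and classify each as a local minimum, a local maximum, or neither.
f'(x) = (-2*x*(x + 4) + 1)*exp(-x^2)

Solve f'(x) = 0:
  f'(x) = (-2*x^2 - 8*x + 1)·exp(-x^2) and exp(-x^2) > 0 for every x, so f'(x) = 0 ⇔ -2*x^2 - 8*x + 1 = 0.
  2*x^2 + 8*x - 1 = 0 has no rational roots; quadratic formula: x = (-8 ± √72)/4.
  ⇒ x = -3*sqrt(2)/2 - 2 ≈ -4.1213, -2 + 3*sqrt(2)/2 ≈ 0.1213

f''(x) = 2*(2*x^2*(x + 4) - 3*x - 4)*exp(-x^2)
Second-derivative test at each critical point:
  f''(-4.1213) = 3.565e-07 > 0 → local minimum
  f''(0.1213) = -8.3613 < 0 → local maximum

Critical points: x = -3*sqrt(2)/2 - 2 ≈ -4.1213 (local minimum); x = -2 + 3*sqrt(2)/2 ≈ 0.1213 (local maximum)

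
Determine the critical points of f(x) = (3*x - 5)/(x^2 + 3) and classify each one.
f'(x) = (-3*x^2 + 10*x + 9)/(x^4 + 6*x^2 + 9)

Solve f'(x) = 0:
  f'(x) = -(3*x^2 - 10*x - 9)/(x^2 + 3)^2; the denominator is positive wherever f is defined, so f'(x) = 0 ⇔ -3*x^2 + 10*x + 9 = 0.
  3*x^2 - 10*x - 9 = 0 has no rational roots; quadratic formula: x = (10 ± √208)/6.
  ⇒ x = 5/3 - 2*sqrt(13)/3 ≈ -0.7370, 5/3 + 2*sqrt(13)/3 ≈ 4.0704

f''(x) = 2*(4*x^2*(3*x - 5) + (5 - 9*x)*(x^2 + 3))/(x^2 + 3)^3
Second-derivative test at each critical point:
  f''(-0.7370) = 1.1488 > 0 → local minimum
  f''(4.0704) = -0.0377 < 0 → local maximum

Critical points: x = 5/3 - 2*sqrt(13)/3 ≈ -0.7370 (local minimum); x = 5/3 + 2*sqrt(13)/3 ≈ 4.0704 (local maximum)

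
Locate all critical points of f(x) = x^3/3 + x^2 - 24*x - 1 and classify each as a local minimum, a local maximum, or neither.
f'(x) = x^2 + 2*x - 24

Solve f'(x) = 0:
  Factor: x^2 + 2*x - 24 = (x - 4)*(x + 6) = 0.
  ⇒ x = -6, 4

f''(x) = 2*x + 2
Second-derivative test at each critical point:
  f''(-6) = -10 < 0 → local maximum
  f''(4) = 10 > 0 → local minimum

Critical points: x = -6 (local maximum); x = 4 (local minimum)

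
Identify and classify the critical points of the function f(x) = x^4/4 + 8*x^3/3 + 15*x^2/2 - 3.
f'(x) = x*(x^2 + 8*x + 15)

Solve f'(x) = 0:
  Factor: x^3 + 8*x^2 + 15*x = x*(x + 3)*(x + 5) = 0.
  ⇒ x = -5, -3, 0

f''(x) = 3*x^2 + 16*x + 15
Second-derivative test at each critical point:
  f''(-5) = 10 > 0 → local minimum
  f''(-3) = -6 < 0 → local maximum
  f''(0) = 15 > 0 → local minimum

Critical points: x = -5 (local minimum); x = -3 (local maximum); x = 0 (local minimum)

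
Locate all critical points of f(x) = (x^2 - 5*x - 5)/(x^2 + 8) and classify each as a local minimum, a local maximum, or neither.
f'(x) = (5*x^2 + 26*x - 40)/(x^4 + 16*x^2 + 64)

Solve f'(x) = 0:
  f'(x) = (5*x^2 + 26*x - 40)/(x^2 + 8)^2; the denominator is positive wherever f is defined, so f'(x) = 0 ⇔ 5*x^2 + 26*x - 40 = 0.
  5*x^2 + 26*x - 40 = 0 has no rational roots; quadratic formula: x = (-26 ± √1476)/10.
  ⇒ x = -3*sqrt(41)/5 - 13/5 ≈ -6.4419, -13/5 + 3*sqrt(41)/5 ≈ 1.2419

f''(x) = 2*(-5*x^3 - 39*x^2 + 120*x + 104)/(x^6 + 24*x^4 + 192*x^2 + 512)
Second-derivative test at each critical point:
  f''(-6.4419) = -0.0157 < 0 → local maximum
  f''(1.2419) = 0.4219 > 0 → local minimum

Critical points: x = -3*sqrt(41)/5 - 13/5 ≈ -6.4419 (local maximum); x = -13/5 + 3*sqrt(41)/5 ≈ 1.2419 (local minimum)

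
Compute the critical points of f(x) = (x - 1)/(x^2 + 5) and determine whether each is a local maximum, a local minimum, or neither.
f'(x) = (x^2 - 2*x*(x - 1) + 5)/(x^2 + 5)^2

Solve f'(x) = 0:
  f'(x) = -(x^2 - 2*x - 5)/(x^2 + 5)^2; the denominator is positive wherever f is defined, so f'(x) = 0 ⇔ -x^2 + 2*x + 5 = 0.
  x^2 - 2*x - 5 = 0 has no rational roots; quadratic formula: x = (2 ± √24)/2.
  ⇒ x = 1 - sqrt(6) ≈ -1.4495, 1 + sqrt(6) ≈ 3.4495

f''(x) = 2*(4*x^2*(x - 1) + (1 - 3*x)*(x^2 + 5))/(x^2 + 5)^3
Second-derivative test at each critical point:
  f''(-1.4495) = 0.0972 > 0 → local minimum
  f''(3.4495) = -0.0172 < 0 → local maximum

Critical points: x = 1 - sqrt(6) ≈ -1.4495 (local minimum); x = 1 + sqrt(6) ≈ 3.4495 (local maximum)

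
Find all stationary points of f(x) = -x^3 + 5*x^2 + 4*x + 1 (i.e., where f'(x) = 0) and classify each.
f'(x) = -3*x^2 + 10*x + 4

Solve f'(x) = 0:
  3*x^2 - 10*x - 4 = 0 has no rational roots; quadratic formula: x = (10 ± √148)/6.
  ⇒ x = 5/3 - sqrt(37)/3 ≈ -0.3609, 5/3 + sqrt(37)/3 ≈ 3.6943

f''(x) = 10 - 6*x
Second-derivative test at each critical point:
  f''(-0.3609) = 12.1655 > 0 → local minimum
  f''(3.6943) = -12.1655 < 0 → local maximum

Critical points: x = 5/3 - sqrt(37)/3 ≈ -0.3609 (local minimum); x = 5/3 + sqrt(37)/3 ≈ 3.6943 (local maximum)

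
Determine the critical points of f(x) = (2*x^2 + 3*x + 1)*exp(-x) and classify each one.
f'(x) = (-2*x^2 + x + 2)*exp(-x)

Solve f'(x) = 0:
  f'(x) = (-2*x^2 + x + 2)·exp(-x) and exp(-x) > 0 for every x, so f'(x) = 0 ⇔ -2*x^2 + x + 2 = 0.
  2*x^2 - x - 2 = 0 has no rational roots; quadratic formula: x = (1 ± √17)/4.
  ⇒ x = 1/4 - sqrt(17)/4 ≈ -0.7808, 1/4 + sqrt(17)/4 ≈ 1.2808

f''(x) = (2*x^2 - 5*x - 1)*exp(-x)
Second-derivative test at each critical point:
  f''(-0.7808) = 9.0014 > 0 → local minimum
  f''(1.2808) = -1.1455 < 0 → local maximum

Critical points: x = 1/4 - sqrt(17)/4 ≈ -0.7808 (local minimum); x = 1/4 + sqrt(17)/4 ≈ 1.2808 (local maximum)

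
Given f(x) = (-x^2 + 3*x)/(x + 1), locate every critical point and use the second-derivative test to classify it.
f'(x) = (-x^2 - 2*x + 3)/(x^2 + 2*x + 1)

Solve f'(x) = 0:
  f'(x) = -(x - 1)*(x + 3)/(x + 1)^2; the denominator is positive wherever f is defined, so f'(x) = 0 ⇔ -x^2 - 2*x + 3 = 0.
  Factor: -x^2 - 2*x + 3 = -(x - 1)*(x + 3) = 0.
  ⇒ x = -3, 1

f''(x) = -8/(x^3 + 3*x^2 + 3*x + 1)
Second-derivative test at each critical point:
  f''(-3) = 1 > 0 → local minimum
  f''(1) = -1 < 0 → local maximum

Critical points: x = -3 (local minimum); x = 1 (local maximum)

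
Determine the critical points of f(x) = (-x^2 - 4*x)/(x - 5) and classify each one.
f'(x) = (-x^2 + 10*x + 20)/(x^2 - 10*x + 25)

Solve f'(x) = 0:
  f'(x) = -(x^2 - 10*x - 20)/(x - 5)^2; the denominator is positive wherever f is defined, so f'(x) = 0 ⇔ -x^2 + 10*x + 20 = 0.
  x^2 - 10*x - 20 = 0 has no rational roots; quadratic formula: x = (10 ± √180)/2.
  ⇒ x = 5 - 3*sqrt(5) ≈ -1.7082, 5 + 3*sqrt(5) ≈ 11.7082

f''(x) = -90/(x^3 - 15*x^2 + 75*x - 125)
Second-derivative test at each critical point:
  f''(-1.7082) = 0.2981 > 0 → local minimum
  f''(11.7082) = -0.2981 < 0 → local maximum

Critical points: x = 5 - 3*sqrt(5) ≈ -1.7082 (local minimum); x = 5 + 3*sqrt(5) ≈ 11.7082 (local maximum)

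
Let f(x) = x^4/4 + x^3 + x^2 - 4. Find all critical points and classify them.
f'(x) = x*(x^2 + 3*x + 2)

Solve f'(x) = 0:
  Factor: x^3 + 3*x^2 + 2*x = x*(x + 1)*(x + 2) = 0.
  ⇒ x = -2, -1, 0

f''(x) = 3*x^2 + 6*x + 2
Second-derivative test at each critical point:
  f''(-2) = 2 > 0 → local minimum
  f''(-1) = -1 < 0 → local maximum
  f''(0) = 2 > 0 → local minimum

Critical points: x = -2 (local minimum); x = -1 (local maximum); x = 0 (local minimum)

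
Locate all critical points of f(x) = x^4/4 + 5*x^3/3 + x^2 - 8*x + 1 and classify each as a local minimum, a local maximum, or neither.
f'(x) = x^3 + 5*x^2 + 2*x - 8

Solve f'(x) = 0:
  Factor: x^3 + 5*x^2 + 2*x - 8 = (x - 1)*(x + 2)*(x + 4) = 0.
  ⇒ x = -4, -2, 1

f''(x) = 3*x^2 + 10*x + 2
Second-derivative test at each critical point:
  f''(-4) = 10 > 0 → local minimum
  f''(-2) = -6 < 0 → local maximum
  f''(1) = 15 > 0 → local minimum

Critical points: x = -4 (local minimum); x = -2 (local maximum); x = 1 (local minimum)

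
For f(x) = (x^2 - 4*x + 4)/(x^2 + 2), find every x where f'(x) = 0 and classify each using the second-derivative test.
f'(x) = 4*(x^2 - x - 2)/(x^4 + 4*x^2 + 4)

Solve f'(x) = 0:
  f'(x) = 4*(x - 2)*(x + 1)/(x^2 + 2)^2; the denominator is positive wherever f is defined, so f'(x) = 0 ⇔ 4*x^2 - 4*x - 8 = 0.
  Factor: 4*x^2 - 4*x - 8 = 4*(x - 2)*(x + 1) = 0.
  ⇒ x = -1, 2

f''(x) = 4*(-2*x^3 + 3*x^2 + 12*x - 2)/(x^6 + 6*x^4 + 12*x^2 + 8)
Second-derivative test at each critical point:
  f''(-1) = -4/3 < 0 → local maximum
  f''(2) = 1/3 > 0 → local minimum

Critical points: x = -1 (local maximum); x = 2 (local minimum)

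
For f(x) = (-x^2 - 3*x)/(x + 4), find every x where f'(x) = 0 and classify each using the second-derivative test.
f'(x) = (-x^2 - 8*x - 12)/(x^2 + 8*x + 16)

Solve f'(x) = 0:
  f'(x) = -(x + 2)*(x + 6)/(x + 4)^2; the denominator is positive wherever f is defined, so f'(x) = 0 ⇔ -x^2 - 8*x - 12 = 0.
  Factor: -x^2 - 8*x - 12 = -(x + 2)*(x + 6) = 0.
  ⇒ x = -6, -2

f''(x) = -8/(x^3 + 12*x^2 + 48*x + 64)
Second-derivative test at each critical point:
  f''(-6) = 1 > 0 → local minimum
  f''(-2) = -1 < 0 → local maximum

Critical points: x = -6 (local minimum); x = -2 (local maximum)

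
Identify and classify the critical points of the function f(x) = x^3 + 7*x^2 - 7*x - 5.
f'(x) = 3*x^2 + 14*x - 7

Solve f'(x) = 0:
  3*x^2 + 14*x - 7 = 0 has no rational roots; quadratic formula: x = (-14 ± √280)/6.
  ⇒ x = -sqrt(70)/3 - 7/3 ≈ -5.1222, -7/3 + sqrt(70)/3 ≈ 0.4555

f''(x) = 6*x + 14
Second-derivative test at each critical point:
  f''(-5.1222) = -16.7332 < 0 → local maximum
  f''(0.4555) = 16.7332 > 0 → local minimum

Critical points: x = -sqrt(70)/3 - 7/3 ≈ -5.1222 (local maximum); x = -7/3 + sqrt(70)/3 ≈ 0.4555 (local minimum)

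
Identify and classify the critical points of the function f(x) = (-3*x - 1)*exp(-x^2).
f'(x) = (2*x*(3*x + 1) - 3)*exp(-x^2)

Solve f'(x) = 0:
  f'(x) = (6*x^2 + 2*x - 3)·exp(-x^2) and exp(-x^2) > 0 for every x, so f'(x) = 0 ⇔ 6*x^2 + 2*x - 3 = 0.
  6*x^2 + 2*x - 3 = 0 has no rational roots; quadratic formula: x = (-2 ± √76)/12.
  ⇒ x = -sqrt(19)/6 - 1/6 ≈ -0.8931, -1/6 + sqrt(19)/6 ≈ 0.5598

f''(x) = 2*(-6*x^3 - 2*x^2 + 9*x + 1)*exp(-x^2)
Second-derivative test at each critical point:
  f''(-0.8931) = -3.9261 < 0 → local maximum
  f''(0.5598) = 6.3724 > 0 → local minimum

Critical points: x = -sqrt(19)/6 - 1/6 ≈ -0.8931 (local maximum); x = -1/6 + sqrt(19)/6 ≈ 0.5598 (local minimum)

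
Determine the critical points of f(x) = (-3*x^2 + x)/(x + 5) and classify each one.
f'(x) = (-3*x^2 - 30*x + 5)/(x^2 + 10*x + 25)

Solve f'(x) = 0:
  f'(x) = -(3*x^2 + 30*x - 5)/(x + 5)^2; the denominator is positive wherever f is defined, so f'(x) = 0 ⇔ -3*x^2 - 30*x + 5 = 0.
  3*x^2 + 30*x - 5 = 0 has no rational roots; quadratic formula: x = (-30 ± √960)/6.
  ⇒ x = -4*sqrt(15)/3 - 5 ≈ -10.1640, -5 + 4*sqrt(15)/3 ≈ 0.1640

f''(x) = -160/(x^3 + 15*x^2 + 75*x + 125)
Second-derivative test at each critical point:
  f''(-10.1640) = 1.1619 > 0 → local minimum
  f''(0.1640) = -1.1619 < 0 → local maximum

Critical points: x = -4*sqrt(15)/3 - 5 ≈ -10.1640 (local minimum); x = -5 + 4*sqrt(15)/3 ≈ 0.1640 (local maximum)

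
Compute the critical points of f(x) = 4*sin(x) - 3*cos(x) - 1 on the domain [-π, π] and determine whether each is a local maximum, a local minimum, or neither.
f'(x) = 3*sin(x) + 4*cos(x)

Solve f'(x) = 0 on [-π, π]:
  f'(x) = 0 ⇔ 4*cos(x) = -3*sin(x) ⇔ tan(x) = -4/3, i.e. x = arctan(-4/3) + nπ; keep the solutions lying in [-π, π].
  ⇒ x = -atan(4/3) ≈ -0.9273, pi - atan(4/3) ≈ 2.2143

f''(x) = -4*sin(x) + 3*cos(x)
Second-derivative test at each critical point:
  f''(-0.9273) = 5 > 0 → local minimum
  f''(2.2143) = -5 < 0 → local maximum

Critical points: x = -atan(4/3) ≈ -0.9273 (local minimum); x = pi - atan(4/3) ≈ 2.2143 (local maximum)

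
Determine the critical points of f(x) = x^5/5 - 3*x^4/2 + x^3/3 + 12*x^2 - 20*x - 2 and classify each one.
f'(x) = x^4 - 6*x^3 + x^2 + 24*x - 20

Solve f'(x) = 0:
  Factor: x^4 - 6*x^3 + x^2 + 24*x - 20 = (x - 5)*(x - 2)*(x - 1)*(x + 2) = 0.
  ⇒ x = -2, 1, 2, 5

f''(x) = 4*x^3 - 18*x^2 + 2*x + 24
Second-derivative test at each critical point:
  f''(-2) = -84 < 0 → local maximum
  f''(1) = 12 > 0 → local minimum
  f''(2) = -12 < 0 → local maximum
  f''(5) = 84 > 0 → local minimum

Critical points: x = -2 (local maximum); x = 1 (local minimum); x = 2 (local maximum); x = 5 (local minimum)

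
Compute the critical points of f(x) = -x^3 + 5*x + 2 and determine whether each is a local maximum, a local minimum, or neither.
f'(x) = 5 - 3*x^2

Solve f'(x) = 0:
  3*x^2 - 5 = 0 has no rational roots; quadratic formula: x = (0 ± √60)/6.
  ⇒ x = -sqrt(15)/3 ≈ -1.2910, sqrt(15)/3 ≈ 1.2910

f''(x) = -6*x
Second-derivative test at each critical point:
  f''(-1.2910) = 7.7460 > 0 → local minimum
  f''(1.2910) = -7.7460 < 0 → local maximum

Critical points: x = -sqrt(15)/3 ≈ -1.2910 (local minimum); x = sqrt(15)/3 ≈ 1.2910 (local maximum)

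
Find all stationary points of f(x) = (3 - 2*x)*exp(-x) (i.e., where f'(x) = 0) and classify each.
f'(x) = (2*x - 5)*exp(-x)

Solve f'(x) = 0:
  f'(x) = (2*x - 5)·exp(-x) and exp(-x) > 0 for every x, so f'(x) = 0 ⇔ 2*x - 5 = 0.
  2*x - 5 = 0.
  ⇒ x = 5/2

f''(x) = (7 - 2*x)*exp(-x)
Second-derivative test at each critical point:
  f''(5/2) = 0.1642 > 0 → local minimum

Critical points: x = 5/2 (local minimum)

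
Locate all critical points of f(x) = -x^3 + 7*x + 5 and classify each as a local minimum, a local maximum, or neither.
f'(x) = 7 - 3*x^2

Solve f'(x) = 0:
  3*x^2 - 7 = 0 has no rational roots; quadratic formula: x = (0 ± √84)/6.
  ⇒ x = -sqrt(21)/3 ≈ -1.5275, sqrt(21)/3 ≈ 1.5275

f''(x) = -6*x
Second-derivative test at each critical point:
  f''(-1.5275) = 9.1652 > 0 → local minimum
  f''(1.5275) = -9.1652 < 0 → local maximum

Critical points: x = -sqrt(21)/3 ≈ -1.5275 (local minimum); x = sqrt(21)/3 ≈ 1.5275 (local maximum)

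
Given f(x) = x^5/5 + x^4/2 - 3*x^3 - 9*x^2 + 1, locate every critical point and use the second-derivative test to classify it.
f'(x) = x*(x^3 + 2*x^2 - 9*x - 18)

Solve f'(x) = 0:
  Factor: x^4 + 2*x^3 - 9*x^2 - 18*x = x*(x - 3)*(x + 2)*(x + 3) = 0.
  ⇒ x = -3, -2, 0, 3

f''(x) = 4*x^3 + 6*x^2 - 18*x - 18
Second-derivative test at each critical point:
  f''(-3) = -18 < 0 → local maximum
  f''(-2) = 10 > 0 → local minimum
  f''(0) = -18 < 0 → local maximum
  f''(3) = 90 > 0 → local minimum

Critical points: x = -3 (local maximum); x = -2 (local minimum); x = 0 (local maximum); x = 3 (local minimum)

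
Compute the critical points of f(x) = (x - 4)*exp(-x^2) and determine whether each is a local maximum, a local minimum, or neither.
f'(x) = (-2*x*(x - 4) + 1)*exp(-x^2)

Solve f'(x) = 0:
  f'(x) = (-2*x^2 + 8*x + 1)·exp(-x^2) and exp(-x^2) > 0 for every x, so f'(x) = 0 ⇔ -2*x^2 + 8*x + 1 = 0.
  2*x^2 - 8*x - 1 = 0 has no rational roots; quadratic formula: x = (8 ± √72)/4.
  ⇒ x = 2 - 3*sqrt(2)/2 ≈ -0.1213, 2 + 3*sqrt(2)/2 ≈ 4.1213

f''(x) = 2*(2*x^2*(x - 4) - 3*x + 4)*exp(-x^2)
Second-derivative test at each critical point:
  f''(-0.1213) = 8.3613 > 0 → local minimum
  f''(4.1213) = -3.565e-07 < 0 → local maximum

Critical points: x = 2 - 3*sqrt(2)/2 ≈ -0.1213 (local minimum); x = 2 + 3*sqrt(2)/2 ≈ 4.1213 (local maximum)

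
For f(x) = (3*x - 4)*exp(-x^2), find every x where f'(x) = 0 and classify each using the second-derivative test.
f'(x) = (-2*x*(3*x - 4) + 3)*exp(-x^2)

Solve f'(x) = 0:
  f'(x) = (-6*x^2 + 8*x + 3)·exp(-x^2) and exp(-x^2) > 0 for every x, so f'(x) = 0 ⇔ -6*x^2 + 8*x + 3 = 0.
  6*x^2 - 8*x - 3 = 0 has no rational roots; quadratic formula: x = (8 ± √136)/12.
  ⇒ x = 2/3 - sqrt(34)/6 ≈ -0.3052, 2/3 + sqrt(34)/6 ≈ 1.6385

f''(x) = 2*(2*x^2*(3*x - 4) - 9*x + 4)*exp(-x^2)
Second-derivative test at each critical point:
  f''(-0.3052) = 10.6250 > 0 → local minimum
  f''(1.6385) = -0.7959 < 0 → local maximum

Critical points: x = 2/3 - sqrt(34)/6 ≈ -0.3052 (local minimum); x = 2/3 + sqrt(34)/6 ≈ 1.6385 (local maximum)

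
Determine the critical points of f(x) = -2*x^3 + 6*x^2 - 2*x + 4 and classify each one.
f'(x) = -6*x^2 + 12*x - 2

Solve f'(x) = 0:
  Factor: -6*x^2 + 12*x - 2 = -2*(3*x^2 - 6*x + 1); 3*x^2 - 6*x + 1 = 0 has no rational roots; quadratic formula: x = (6 ± √24)/6.
  ⇒ x = 1 - sqrt(6)/3 ≈ 0.1835, sqrt(6)/3 + 1 ≈ 1.8165

f''(x) = 12 - 12*x
Second-derivative test at each critical point:
  f''(0.1835) = 9.7980 > 0 → local minimum
  f''(1.8165) = -9.7980 < 0 → local maximum

Critical points: x = 1 - sqrt(6)/3 ≈ 0.1835 (local minimum); x = sqrt(6)/3 + 1 ≈ 1.8165 (local maximum)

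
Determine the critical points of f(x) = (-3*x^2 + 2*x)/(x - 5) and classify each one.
f'(x) = (-3*x^2 + 30*x - 10)/(x^2 - 10*x + 25)

Solve f'(x) = 0:
  f'(x) = -(3*x^2 - 30*x + 10)/(x - 5)^2; the denominator is positive wherever f is defined, so f'(x) = 0 ⇔ -3*x^2 + 30*x - 10 = 0.
  3*x^2 - 30*x + 10 = 0 has no rational roots; quadratic formula: x = (30 ± √780)/6.
  ⇒ x = 5 - sqrt(195)/3 ≈ 0.3453, sqrt(195)/3 + 5 ≈ 9.6547

f''(x) = -130/(x^3 - 15*x^2 + 75*x - 125)
Second-derivative test at each critical point:
  f''(0.3453) = 1.2890 > 0 → local minimum
  f''(9.6547) = -1.2890 < 0 → local maximum

Critical points: x = 5 - sqrt(195)/3 ≈ 0.3453 (local minimum); x = sqrt(195)/3 + 5 ≈ 9.6547 (local maximum)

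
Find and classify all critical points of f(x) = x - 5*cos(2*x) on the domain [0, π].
f'(x) = 10*sin(2*x) + 1

Solve f'(x) = 0 on [0, π]:
  f'(x) = 0 ⇔ sin(2*x) = -1/10, i.e. 2*x = arcsin(-1/10) + 2nπ or 2*x = π − arcsin(-1/10) + 2nπ; keep the solutions lying in [0, π].
  ⇒ x = asin(1/10)/2 + pi/2 ≈ 1.6209, pi - asin(1/10)/2 ≈ 3.0915

f''(x) = 20*cos(2*x)
Second-derivative test at each critical point:
  f''(1.6209) = -19.8997 < 0 → local maximum
  f''(3.0915) = 19.8997 > 0 → local minimum

Critical points: x = asin(1/10)/2 + pi/2 ≈ 1.6209 (local maximum); x = pi - asin(1/10)/2 ≈ 3.0915 (local minimum)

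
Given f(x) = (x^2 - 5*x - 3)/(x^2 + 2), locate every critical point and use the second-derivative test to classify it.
f'(x) = 5*(x^2 + 2*x - 2)/(x^4 + 4*x^2 + 4)

Solve f'(x) = 0:
  f'(x) = 5*(x^2 + 2*x - 2)/(x^2 + 2)^2; the denominator is positive wherever f is defined, so f'(x) = 0 ⇔ 5*x^2 + 10*x - 10 = 0.
  Factor: 5*x^2 + 10*x - 10 = 5*(x^2 + 2*x - 2); x^2 + 2*x - 2 = 0 has no rational roots; quadratic formula: x = (-2 ± √12)/2.
  ⇒ x = -sqrt(3) - 1 ≈ -2.7321, -1 + sqrt(3) ≈ 0.7321

f''(x) = 10*(-x^3 - 3*x^2 + 6*x + 2)/(x^6 + 6*x^4 + 12*x^2 + 8)
Second-derivative test at each critical point:
  f''(-2.7321) = -0.1934 < 0 → local maximum
  f''(0.7321) = 2.6934 > 0 → local minimum

Critical points: x = -sqrt(3) - 1 ≈ -2.7321 (local maximum); x = -1 + sqrt(3) ≈ 0.7321 (local minimum)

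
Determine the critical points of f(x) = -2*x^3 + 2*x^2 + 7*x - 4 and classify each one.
f'(x) = -6*x^2 + 4*x + 7

Solve f'(x) = 0:
  6*x^2 - 4*x - 7 = 0 has no rational roots; quadratic formula: x = (4 ± √184)/12.
  ⇒ x = 1/3 - sqrt(46)/6 ≈ -0.7971, 1/3 + sqrt(46)/6 ≈ 1.4637

f''(x) = 4 - 12*x
Second-derivative test at each critical point:
  f''(-0.7971) = 13.5647 > 0 → local minimum
  f''(1.4637) = -13.5647 < 0 → local maximum

Critical points: x = 1/3 - sqrt(46)/6 ≈ -0.7971 (local minimum); x = 1/3 + sqrt(46)/6 ≈ 1.4637 (local maximum)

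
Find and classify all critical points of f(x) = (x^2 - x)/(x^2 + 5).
f'(x) = (x^2 + 10*x - 5)/(x^4 + 10*x^2 + 25)

Solve f'(x) = 0:
  f'(x) = (x^2 + 10*x - 5)/(x^2 + 5)^2; the denominator is positive wherever f is defined, so f'(x) = 0 ⇔ x^2 + 10*x - 5 = 0.
  x^2 + 10*x - 5 = 0 has no rational roots; quadratic formula: x = (-10 ± √120)/2.
  ⇒ x = -sqrt(30) - 5 ≈ -10.4772, -5 + sqrt(30) ≈ 0.4772

f''(x) = 2*(-x^3 - 15*x^2 + 15*x + 25)/(x^6 + 15*x^4 + 75*x^2 + 125)
Second-derivative test at each critical point:
  f''(-10.4772) = -0.0008 < 0 → local maximum
  f''(0.4772) = 0.4008 > 0 → local minimum

Critical points: x = -sqrt(30) - 5 ≈ -10.4772 (local maximum); x = -5 + sqrt(30) ≈ 0.4772 (local minimum)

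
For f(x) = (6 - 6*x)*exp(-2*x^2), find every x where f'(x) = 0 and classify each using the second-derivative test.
f'(x) = 6*(4*x*(x - 1) - 1)*exp(-2*x^2)

Solve f'(x) = 0:
  f'(x) = (24*x^2 - 24*x - 6)·exp(-2*x^2) and exp(-2*x^2) > 0 for every x, so f'(x) = 0 ⇔ 24*x^2 - 24*x - 6 = 0.
  Factor: 24*x^2 - 24*x - 6 = 6*(4*x^2 - 4*x - 1); 4*x^2 - 4*x - 1 = 0 has no rational roots; quadratic formula: x = (4 ± √32)/8.
  ⇒ x = 1/2 - sqrt(2)/2 ≈ -0.2071, 1/2 + sqrt(2)/2 ≈ 1.2071

f''(x) = 24*(4*x^2*(1 - x) + 3*x - 1)*exp(-2*x^2)
Second-derivative test at each critical point:
  f''(-0.2071) = -31.1508 < 0 → local maximum
  f''(1.2071) = 1.8412 > 0 → local minimum

Critical points: x = 1/2 - sqrt(2)/2 ≈ -0.2071 (local maximum); x = 1/2 + sqrt(2)/2 ≈ 1.2071 (local minimum)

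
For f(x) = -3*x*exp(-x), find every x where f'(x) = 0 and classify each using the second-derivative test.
f'(x) = 3*(x - 1)*exp(-x)

Solve f'(x) = 0:
  f'(x) = (3*x - 3)·exp(-x) and exp(-x) > 0 for every x, so f'(x) = 0 ⇔ 3*x - 3 = 0.
  Factor: 3*x - 3 = 3*(x - 1) = 0.
  ⇒ x = 1

f''(x) = 3*(2 - x)*exp(-x)
Second-derivative test at each critical point:
  f''(1) = 1.1036 > 0 → local minimum

Critical points: x = 1 (local minimum)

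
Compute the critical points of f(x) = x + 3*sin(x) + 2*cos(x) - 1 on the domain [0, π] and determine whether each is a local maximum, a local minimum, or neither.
f'(x) = -2*sin(x) + 3*cos(x) + 1

Solve f'(x) = 0 on [0, π]:
  f'(x) = 0 ⇔ -2*sin(x) + 3*cos(x) = -1. Write the left side as R·cos(x + φ) with R = √(3² + 2²) = sqrt(13), cos φ = 3*sqrt(13)/13, sin φ = 2*sqrt(13)/13; then cos(x + φ) = -sqrt(13)/13. Solve for x and keep the solutions lying in [0, π].
  ⇒ x = atan((2 + 6*sqrt(3))/(-3 + 4*sqrt(3))) ≈ 1.2638

f''(x) = -3*sin(x) - 2*cos(x)
Second-derivative test at each critical point:
  f''(1.2638) = -3.4641 < 0 → local maximum

Critical points: x = atan((2 + 6*sqrt(3))/(-3 + 4*sqrt(3))) ≈ 1.2638 (local maximum)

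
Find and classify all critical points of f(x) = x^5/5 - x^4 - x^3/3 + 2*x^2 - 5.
f'(x) = x*(x^3 - 4*x^2 - x + 4)

Solve f'(x) = 0:
  Factor: x^4 - 4*x^3 - x^2 + 4*x = x*(x - 4)*(x - 1)*(x + 1) = 0.
  ⇒ x = -1, 0, 1, 4

f''(x) = 4*x^3 - 12*x^2 - 2*x + 4
Second-derivative test at each critical point:
  f''(-1) = -10 < 0 → local maximum
  f''(0) = 4 > 0 → local minimum
  f''(1) = -6 < 0 → local maximum
  f''(4) = 60 > 0 → local minimum

Critical points: x = -1 (local maximum); x = 0 (local minimum); x = 1 (local maximum); x = 4 (local minimum)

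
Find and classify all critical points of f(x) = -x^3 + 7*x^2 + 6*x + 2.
f'(x) = -3*x^2 + 14*x + 6

Solve f'(x) = 0:
  3*x^2 - 14*x - 6 = 0 has no rational roots; quadratic formula: x = (14 ± √268)/6.
  ⇒ x = 7/3 - sqrt(67)/3 ≈ -0.3951, 7/3 + sqrt(67)/3 ≈ 5.0618

f''(x) = 14 - 6*x
Second-derivative test at each critical point:
  f''(-0.3951) = 16.3707 > 0 → local minimum
  f''(5.0618) = -16.3707 < 0 → local maximum

Critical points: x = 7/3 - sqrt(67)/3 ≈ -0.3951 (local minimum); x = 7/3 + sqrt(67)/3 ≈ 5.0618 (local maximum)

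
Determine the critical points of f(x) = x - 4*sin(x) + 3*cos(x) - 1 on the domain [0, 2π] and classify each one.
f'(x) = -3*sin(x) - 4*cos(x) + 1

Solve f'(x) = 0 on [0, 2π]:
  f'(x) = 0 ⇔ -3*sin(x) - 4*cos(x) = -1. Write the left side as R·cos(x + φ) with R = √((-4)² + 3²) = 5, cos φ = -4/5, sin φ = 3/5; then cos(x + φ) = -1/5. Solve for x and keep the solutions lying in [0, 2π].
  ⇒ x = atan((3 + 8*sqrt(6))/(4 - 6*sqrt(6))) + pi ≈ 2.0129, atan((3 - 8*sqrt(6))/(4 + 6*sqrt(6))) + 2*pi ≈ 5.5572

f''(x) = 4*sin(x) - 3*cos(x)
Second-derivative test at each critical point:
  f''(2.0129) = 4.8990 > 0 → local minimum
  f''(5.5572) = -4.8990 < 0 → local maximum

Critical points: x = atan((3 + 8*sqrt(6))/(4 - 6*sqrt(6))) + pi ≈ 2.0129 (local minimum); x = atan((3 - 8*sqrt(6))/(4 + 6*sqrt(6))) + 2*pi ≈ 5.5572 (local maximum)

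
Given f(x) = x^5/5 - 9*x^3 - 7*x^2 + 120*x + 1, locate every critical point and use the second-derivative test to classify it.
f'(x) = x^4 - 27*x^2 - 14*x + 120

Solve f'(x) = 0:
  Factor: x^4 - 27*x^2 - 14*x + 120 = (x - 5)*(x - 2)*(x + 3)*(x + 4) = 0.
  ⇒ x = -4, -3, 2, 5

f''(x) = 4*x^3 - 54*x - 14
Second-derivative test at each critical point:
  f''(-4) = -54 < 0 → local maximum
  f''(-3) = 40 > 0 → local minimum
  f''(2) = -90 < 0 → local maximum
  f''(5) = 216 > 0 → local minimum

Critical points: x = -4 (local maximum); x = -3 (local minimum); x = 2 (local maximum); x = 5 (local minimum)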